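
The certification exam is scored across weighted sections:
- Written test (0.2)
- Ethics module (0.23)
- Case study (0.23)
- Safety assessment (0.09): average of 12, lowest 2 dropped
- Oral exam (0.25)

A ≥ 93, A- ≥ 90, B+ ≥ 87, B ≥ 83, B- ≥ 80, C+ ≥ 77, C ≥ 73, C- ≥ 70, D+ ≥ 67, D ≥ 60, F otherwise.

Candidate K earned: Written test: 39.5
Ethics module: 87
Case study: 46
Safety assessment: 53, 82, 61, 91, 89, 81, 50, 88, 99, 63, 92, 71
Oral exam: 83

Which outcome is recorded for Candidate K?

D

Safety assessment: drop 50, 53 → average of remaining 10 = 817/10 = 81.7
Weighted total:
  Written test 39.5 × 0.2 = 7.9
  Ethics module 87 × 0.23 = 20.01
  Case study 46 × 0.23 = 10.58
  Safety assessment 81.7 × 0.09 = 7.353
  Oral exam 83 × 0.25 = 20.75
Sum = 66.593
66.593 is ≥ 60 and < 67 → D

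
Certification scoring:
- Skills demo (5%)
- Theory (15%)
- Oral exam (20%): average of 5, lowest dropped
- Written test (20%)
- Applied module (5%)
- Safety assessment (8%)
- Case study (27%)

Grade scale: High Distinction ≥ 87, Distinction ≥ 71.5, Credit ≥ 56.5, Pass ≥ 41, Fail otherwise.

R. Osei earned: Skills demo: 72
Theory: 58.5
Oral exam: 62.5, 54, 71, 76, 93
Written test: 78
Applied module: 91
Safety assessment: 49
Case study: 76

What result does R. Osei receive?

Distinction

Oral exam: drop 54 → average of remaining 4 = 302.5/4 = 75.625
Weighted total:
  Skills demo 72 × 0.05 = 3.6
  Theory 58.5 × 0.15 = 8.775
  Oral exam 75.625 × 0.2 = 15.125
  Written test 78 × 0.2 = 15.6
  Applied module 91 × 0.05 = 4.55
  Safety assessment 49 × 0.08 = 3.92
  Case study 76 × 0.27 = 20.52
Sum = 72.09
72.09 is ≥ 71.5 and < 87 → Distinction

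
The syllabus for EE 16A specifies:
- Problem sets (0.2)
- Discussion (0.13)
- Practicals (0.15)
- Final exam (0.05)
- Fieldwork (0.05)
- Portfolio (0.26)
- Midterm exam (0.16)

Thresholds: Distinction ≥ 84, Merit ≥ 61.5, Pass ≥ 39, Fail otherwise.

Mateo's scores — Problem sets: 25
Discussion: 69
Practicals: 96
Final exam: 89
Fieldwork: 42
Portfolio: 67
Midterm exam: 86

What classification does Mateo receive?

Merit

Weighted total:
  Problem sets 25 × 0.2 = 5
  Discussion 69 × 0.13 = 8.97
  Practicals 96 × 0.15 = 14.4
  Final exam 89 × 0.05 = 4.45
  Fieldwork 42 × 0.05 = 2.1
  Portfolio 67 × 0.26 = 17.42
  Midterm exam 86 × 0.16 = 13.76
Sum = 66.1
66.1 is ≥ 61.5 and < 84 → Merit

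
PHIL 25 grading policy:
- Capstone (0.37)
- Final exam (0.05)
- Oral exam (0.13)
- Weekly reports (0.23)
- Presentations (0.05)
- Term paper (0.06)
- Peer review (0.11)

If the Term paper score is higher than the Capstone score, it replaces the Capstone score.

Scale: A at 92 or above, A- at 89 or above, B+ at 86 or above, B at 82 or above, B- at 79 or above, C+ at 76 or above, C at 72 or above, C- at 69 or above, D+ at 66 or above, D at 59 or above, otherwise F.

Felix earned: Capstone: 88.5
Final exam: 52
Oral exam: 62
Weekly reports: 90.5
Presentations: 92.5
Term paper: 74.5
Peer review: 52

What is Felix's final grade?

B-

Term paper (74.5) ≤ Capstone (88.5), so Capstone stays at 88.5.
Weighted total:
  Capstone 88.5 × 0.37 = 32.745
  Final exam 52 × 0.05 = 2.6
  Oral exam 62 × 0.13 = 8.06
  Weekly reports 90.5 × 0.23 = 20.815
  Presentations 92.5 × 0.05 = 4.625
  Term paper 74.5 × 0.06 = 4.47
  Peer review 52 × 0.11 = 5.72
Sum = 79.035
79.035 is ≥ 79 and < 82 → B-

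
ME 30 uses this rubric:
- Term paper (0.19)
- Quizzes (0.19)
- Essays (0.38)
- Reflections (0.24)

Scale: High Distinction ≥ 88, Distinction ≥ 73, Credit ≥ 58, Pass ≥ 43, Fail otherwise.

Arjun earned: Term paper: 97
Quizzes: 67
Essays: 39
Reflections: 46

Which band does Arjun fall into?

Pass

Weighted total:
  Term paper 97 × 0.19 = 18.43
  Quizzes 67 × 0.19 = 12.73
  Essays 39 × 0.38 = 14.82
  Reflections 46 × 0.24 = 11.04
Sum = 57.02
57.02 is ≥ 43 and < 58 → Pass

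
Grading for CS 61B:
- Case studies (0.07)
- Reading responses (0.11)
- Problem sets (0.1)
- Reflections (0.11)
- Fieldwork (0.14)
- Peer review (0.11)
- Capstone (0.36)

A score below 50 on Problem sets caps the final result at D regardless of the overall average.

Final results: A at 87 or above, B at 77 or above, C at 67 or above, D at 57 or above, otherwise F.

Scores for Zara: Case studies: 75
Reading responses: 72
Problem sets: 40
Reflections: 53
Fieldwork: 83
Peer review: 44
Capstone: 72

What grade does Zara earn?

Problem sets score 40 < 50: minimum not met.
Weighted total:
  Case studies 75 × 0.07 = 5.25
  Reading responses 72 × 0.11 = 7.92
  Problem sets 40 × 0.1 = 4
  Reflections 53 × 0.11 = 5.83
  Fieldwork 83 × 0.14 = 11.62
  Peer review 44 × 0.11 = 4.84
  Capstone 72 × 0.36 = 25.92
Sum = 65.38
65.38 would be D; cap at D applies → D.

D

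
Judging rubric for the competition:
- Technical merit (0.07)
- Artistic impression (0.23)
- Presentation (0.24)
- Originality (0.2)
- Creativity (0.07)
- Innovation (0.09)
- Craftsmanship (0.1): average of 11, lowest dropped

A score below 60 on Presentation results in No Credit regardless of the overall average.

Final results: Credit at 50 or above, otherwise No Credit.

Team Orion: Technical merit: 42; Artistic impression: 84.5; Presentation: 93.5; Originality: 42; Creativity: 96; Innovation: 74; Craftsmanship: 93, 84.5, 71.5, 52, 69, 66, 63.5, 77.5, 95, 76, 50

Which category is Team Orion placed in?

Craftsmanship: drop 50 → average of remaining 10 = 748/10 = 74.8
Presentation score 93.5 ≥ 60: minimum met.
Weighted total:
  Technical merit 42 × 0.07 = 2.94
  Artistic impression 84.5 × 0.23 = 19.435
  Presentation 93.5 × 0.24 = 22.44
  Originality 42 × 0.2 = 8.4
  Creativity 96 × 0.07 = 6.72
  Innovation 74 × 0.09 = 6.66
  Craftsmanship 74.8 × 0.1 = 7.48
Sum = 74.075
74.075 ≥ 50 → Credit

Credit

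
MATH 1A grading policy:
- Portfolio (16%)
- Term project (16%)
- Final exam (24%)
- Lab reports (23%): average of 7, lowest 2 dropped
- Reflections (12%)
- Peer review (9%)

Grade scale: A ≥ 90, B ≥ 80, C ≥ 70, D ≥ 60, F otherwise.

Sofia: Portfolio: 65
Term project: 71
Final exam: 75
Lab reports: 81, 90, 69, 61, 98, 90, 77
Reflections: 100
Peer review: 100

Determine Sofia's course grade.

Lab reports: drop 61, 69 → average of remaining 5 = 436/5 = 87.2
Weighted total:
  Portfolio 65 × 0.16 = 10.4
  Term project 71 × 0.16 = 11.36
  Final exam 75 × 0.24 = 18
  Lab reports 87.2 × 0.23 = 20.056
  Reflections 100 × 0.12 = 12
  Peer review 100 × 0.09 = 9
Sum = 80.816
80.816 is ≥ 80 and < 90 → B

B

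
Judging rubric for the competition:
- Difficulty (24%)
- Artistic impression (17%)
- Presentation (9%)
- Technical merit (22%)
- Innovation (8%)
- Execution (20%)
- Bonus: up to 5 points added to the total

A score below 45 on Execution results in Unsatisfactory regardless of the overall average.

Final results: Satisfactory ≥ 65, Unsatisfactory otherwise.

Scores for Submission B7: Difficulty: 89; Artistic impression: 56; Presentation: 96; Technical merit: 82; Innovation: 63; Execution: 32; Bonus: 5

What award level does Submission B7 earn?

Execution score 32 < 45: minimum not met.
Weighted total:
  Difficulty 89 × 0.24 = 21.36
  Artistic impression 56 × 0.17 = 9.52
  Presentation 96 × 0.09 = 8.64
  Technical merit 82 × 0.22 = 18.04
  Innovation 63 × 0.08 = 5.04
  Execution 32 × 0.2 = 6.4
Sum = 69
Bonus: 69 + 5 = 74
Because the Execution minimum was not met, the result is Unsatisfactory.

Unsatisfactory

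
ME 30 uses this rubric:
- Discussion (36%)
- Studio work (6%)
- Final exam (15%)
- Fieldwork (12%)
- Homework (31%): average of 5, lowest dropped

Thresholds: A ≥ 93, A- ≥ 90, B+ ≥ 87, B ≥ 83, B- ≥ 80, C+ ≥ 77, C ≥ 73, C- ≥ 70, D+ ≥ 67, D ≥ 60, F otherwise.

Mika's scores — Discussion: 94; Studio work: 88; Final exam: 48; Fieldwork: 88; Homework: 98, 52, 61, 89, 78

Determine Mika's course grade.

B-

Homework: drop 52 → average of remaining 4 = 326/4 = 81.5
Weighted total:
  Discussion 94 × 0.36 = 33.84
  Studio work 88 × 0.06 = 5.28
  Final exam 48 × 0.15 = 7.2
  Fieldwork 88 × 0.12 = 10.56
  Homework 81.5 × 0.31 = 25.265
Sum = 82.145
82.145 is ≥ 80 and < 83 → B-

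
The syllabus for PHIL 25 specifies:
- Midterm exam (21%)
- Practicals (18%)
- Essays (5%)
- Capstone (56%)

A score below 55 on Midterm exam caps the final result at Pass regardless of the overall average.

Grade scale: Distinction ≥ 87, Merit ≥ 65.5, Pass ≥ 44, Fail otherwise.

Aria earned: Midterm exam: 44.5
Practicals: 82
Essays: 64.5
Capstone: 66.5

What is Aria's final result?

Midterm exam score 44.5 < 55: minimum not met.
Weighted total:
  Midterm exam 44.5 × 0.21 = 9.345
  Practicals 82 × 0.18 = 14.76
  Essays 64.5 × 0.05 = 3.225
  Capstone 66.5 × 0.56 = 37.24
Sum = 64.57
64.57 would be Pass; cap at Pass applies → Pass.

Pass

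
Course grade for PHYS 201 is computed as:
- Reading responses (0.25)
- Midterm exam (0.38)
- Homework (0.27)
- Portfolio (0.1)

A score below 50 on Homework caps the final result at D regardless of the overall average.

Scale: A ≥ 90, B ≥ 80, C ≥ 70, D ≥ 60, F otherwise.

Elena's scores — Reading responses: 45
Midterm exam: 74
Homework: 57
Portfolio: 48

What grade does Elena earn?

F

Homework score 57 ≥ 50: minimum met.
Weighted total:
  Reading responses 45 × 0.25 = 11.25
  Midterm exam 74 × 0.38 = 28.12
  Homework 57 × 0.27 = 15.39
  Portfolio 48 × 0.1 = 4.8
Sum = 59.56
59.56 < 60 → F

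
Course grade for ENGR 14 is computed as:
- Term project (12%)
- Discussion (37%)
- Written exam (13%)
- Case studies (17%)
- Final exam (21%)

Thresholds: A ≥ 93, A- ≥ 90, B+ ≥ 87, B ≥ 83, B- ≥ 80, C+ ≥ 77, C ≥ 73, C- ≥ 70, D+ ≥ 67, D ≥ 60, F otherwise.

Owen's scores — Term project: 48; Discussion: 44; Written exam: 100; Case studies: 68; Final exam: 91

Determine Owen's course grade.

Weighted total:
  Term project 48 × 0.12 = 5.76
  Discussion 44 × 0.37 = 16.28
  Written exam 100 × 0.13 = 13
  Case studies 68 × 0.17 = 11.56
  Final exam 91 × 0.21 = 19.11
Sum = 65.71
65.71 is ≥ 60 and < 67 → D

D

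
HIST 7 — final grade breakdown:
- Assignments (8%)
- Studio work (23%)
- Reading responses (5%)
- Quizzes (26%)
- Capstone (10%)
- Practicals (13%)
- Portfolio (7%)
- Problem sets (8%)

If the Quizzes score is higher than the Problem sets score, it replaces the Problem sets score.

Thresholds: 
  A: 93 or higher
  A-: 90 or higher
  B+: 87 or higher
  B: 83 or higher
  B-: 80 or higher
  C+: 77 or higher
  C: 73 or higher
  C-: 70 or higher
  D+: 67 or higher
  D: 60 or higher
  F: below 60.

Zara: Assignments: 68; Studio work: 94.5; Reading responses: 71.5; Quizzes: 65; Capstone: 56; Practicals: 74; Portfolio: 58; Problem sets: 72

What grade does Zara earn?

C-

Quizzes (65) ≤ Problem sets (72), so Problem sets stays at 72.
Weighted total:
  Assignments 68 × 0.08 = 5.44
  Studio work 94.5 × 0.23 = 21.735
  Reading responses 71.5 × 0.05 = 3.575
  Quizzes 65 × 0.26 = 16.9
  Capstone 56 × 0.1 = 5.6
  Practicals 74 × 0.13 = 9.62
  Portfolio 58 × 0.07 = 4.06
  Problem sets 72 × 0.08 = 5.76
Sum = 72.69
72.69 is ≥ 70 and < 73 → C-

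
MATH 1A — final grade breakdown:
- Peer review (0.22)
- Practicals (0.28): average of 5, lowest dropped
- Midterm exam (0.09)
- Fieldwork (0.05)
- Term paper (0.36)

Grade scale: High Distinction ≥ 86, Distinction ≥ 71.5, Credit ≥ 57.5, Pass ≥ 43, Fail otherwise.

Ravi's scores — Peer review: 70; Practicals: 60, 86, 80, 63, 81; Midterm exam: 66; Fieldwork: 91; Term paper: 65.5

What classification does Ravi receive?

Credit

Practicals: drop 60 → average of remaining 4 = 310/4 = 77.5
Weighted total:
  Peer review 70 × 0.22 = 15.4
  Practicals 77.5 × 0.28 = 21.7
  Midterm exam 66 × 0.09 = 5.94
  Fieldwork 91 × 0.05 = 4.55
  Term paper 65.5 × 0.36 = 23.58
Sum = 71.17
71.17 is ≥ 57.5 and < 71.5 → Credit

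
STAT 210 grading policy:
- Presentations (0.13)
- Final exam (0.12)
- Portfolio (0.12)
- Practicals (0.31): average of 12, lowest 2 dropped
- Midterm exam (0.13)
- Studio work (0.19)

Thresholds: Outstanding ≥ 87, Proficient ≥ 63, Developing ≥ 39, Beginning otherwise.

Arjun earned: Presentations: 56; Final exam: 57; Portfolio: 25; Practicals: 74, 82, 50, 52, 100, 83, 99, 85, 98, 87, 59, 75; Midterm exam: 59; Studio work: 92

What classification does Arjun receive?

Practicals: drop 50, 52 → average of remaining 10 = 842/10 = 84.2
Weighted total:
  Presentations 56 × 0.13 = 7.28
  Final exam 57 × 0.12 = 6.84
  Portfolio 25 × 0.12 = 3
  Practicals 84.2 × 0.31 = 26.102
  Midterm exam 59 × 0.13 = 7.67
  Studio work 92 × 0.19 = 17.48
Sum = 68.372
68.372 is ≥ 63 and < 87 → Proficient

Proficient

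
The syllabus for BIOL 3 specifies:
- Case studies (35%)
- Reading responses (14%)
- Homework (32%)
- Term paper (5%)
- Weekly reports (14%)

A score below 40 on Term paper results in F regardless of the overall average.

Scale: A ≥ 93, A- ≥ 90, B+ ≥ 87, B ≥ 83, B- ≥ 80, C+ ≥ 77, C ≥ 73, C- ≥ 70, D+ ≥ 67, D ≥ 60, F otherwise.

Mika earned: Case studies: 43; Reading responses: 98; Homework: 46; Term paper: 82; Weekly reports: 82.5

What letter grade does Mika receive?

F

Term paper score 82 ≥ 40: minimum met.
Weighted total:
  Case studies 43 × 0.35 = 15.05
  Reading responses 98 × 0.14 = 13.72
  Homework 46 × 0.32 = 14.72
  Term paper 82 × 0.05 = 4.1
  Weekly reports 82.5 × 0.14 = 11.55
Sum = 59.14
59.14 < 60 → F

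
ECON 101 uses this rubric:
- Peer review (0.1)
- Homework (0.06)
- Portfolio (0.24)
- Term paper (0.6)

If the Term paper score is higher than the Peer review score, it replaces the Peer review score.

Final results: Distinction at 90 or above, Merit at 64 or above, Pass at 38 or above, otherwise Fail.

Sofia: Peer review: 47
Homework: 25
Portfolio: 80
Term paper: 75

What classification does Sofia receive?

Term paper (75) > Peer review (47), so Peer review counts as 75.
Weighted total:
  Peer review 75 × 0.1 = 7.5
  Homework 25 × 0.06 = 1.5
  Portfolio 80 × 0.24 = 19.2
  Term paper 75 × 0.6 = 45
Sum = 73.2
73.2 is ≥ 64 and < 90 → Merit

Merit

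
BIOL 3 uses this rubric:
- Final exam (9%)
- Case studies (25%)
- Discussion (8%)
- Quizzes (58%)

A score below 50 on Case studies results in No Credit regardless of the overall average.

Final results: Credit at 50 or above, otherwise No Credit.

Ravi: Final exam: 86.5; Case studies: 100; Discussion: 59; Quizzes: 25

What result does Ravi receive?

Credit

Case studies score 100 ≥ 50: minimum met.
Weighted total:
  Final exam 86.5 × 0.09 = 7.785
  Case studies 100 × 0.25 = 25
  Discussion 59 × 0.08 = 4.72
  Quizzes 25 × 0.58 = 14.5
Sum = 52.005
52.005 ≥ 50 → Credit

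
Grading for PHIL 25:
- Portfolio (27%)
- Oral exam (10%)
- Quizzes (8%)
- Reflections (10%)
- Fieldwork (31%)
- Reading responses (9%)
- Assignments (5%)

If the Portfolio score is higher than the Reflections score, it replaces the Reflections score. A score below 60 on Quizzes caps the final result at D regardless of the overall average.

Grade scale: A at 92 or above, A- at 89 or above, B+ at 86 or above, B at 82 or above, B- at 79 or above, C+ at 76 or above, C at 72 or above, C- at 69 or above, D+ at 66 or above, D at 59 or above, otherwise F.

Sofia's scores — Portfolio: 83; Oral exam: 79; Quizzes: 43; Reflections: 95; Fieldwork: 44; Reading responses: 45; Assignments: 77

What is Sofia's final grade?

Portfolio (83) ≤ Reflections (95), so Reflections stays at 95.
Quizzes score 43 < 60: minimum not met.
Weighted total:
  Portfolio 83 × 0.27 = 22.41
  Oral exam 79 × 0.1 = 7.9
  Quizzes 43 × 0.08 = 3.44
  Reflections 95 × 0.1 = 9.5
  Fieldwork 44 × 0.31 = 13.64
  Reading responses 45 × 0.09 = 4.05
  Assignments 77 × 0.05 = 3.85
Sum = 64.79
64.79 would be D; cap at D applies → D.

D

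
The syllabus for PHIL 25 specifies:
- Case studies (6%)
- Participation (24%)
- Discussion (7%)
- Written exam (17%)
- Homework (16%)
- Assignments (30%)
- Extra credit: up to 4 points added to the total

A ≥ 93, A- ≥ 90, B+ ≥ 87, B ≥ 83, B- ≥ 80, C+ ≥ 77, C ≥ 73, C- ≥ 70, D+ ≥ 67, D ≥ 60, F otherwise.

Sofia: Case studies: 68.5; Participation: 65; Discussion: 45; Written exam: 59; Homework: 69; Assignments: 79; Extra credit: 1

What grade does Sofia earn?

D+

Weighted total:
  Case studies 68.5 × 0.06 = 4.11
  Participation 65 × 0.24 = 15.6
  Discussion 45 × 0.07 = 3.15
  Written exam 59 × 0.17 = 10.03
  Homework 69 × 0.16 = 11.04
  Assignments 79 × 0.3 = 23.7
Sum = 67.63
Extra credit: 67.63 + 1 = 68.63
68.63 is ≥ 67 and < 70 → D+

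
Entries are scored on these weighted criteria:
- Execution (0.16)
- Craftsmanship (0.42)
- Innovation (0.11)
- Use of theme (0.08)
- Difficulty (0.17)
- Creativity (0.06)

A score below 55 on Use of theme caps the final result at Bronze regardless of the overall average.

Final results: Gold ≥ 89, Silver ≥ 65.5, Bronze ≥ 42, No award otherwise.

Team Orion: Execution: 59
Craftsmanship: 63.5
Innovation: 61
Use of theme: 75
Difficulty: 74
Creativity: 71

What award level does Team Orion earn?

Use of theme score 75 ≥ 55: minimum met.
Weighted total:
  Execution 59 × 0.16 = 9.44
  Craftsmanship 63.5 × 0.42 = 26.67
  Innovation 61 × 0.11 = 6.71
  Use of theme 75 × 0.08 = 6
  Difficulty 74 × 0.17 = 12.58
  Creativity 71 × 0.06 = 4.26
Sum = 65.66
65.66 is ≥ 65.5 and < 89 → Silver

Silver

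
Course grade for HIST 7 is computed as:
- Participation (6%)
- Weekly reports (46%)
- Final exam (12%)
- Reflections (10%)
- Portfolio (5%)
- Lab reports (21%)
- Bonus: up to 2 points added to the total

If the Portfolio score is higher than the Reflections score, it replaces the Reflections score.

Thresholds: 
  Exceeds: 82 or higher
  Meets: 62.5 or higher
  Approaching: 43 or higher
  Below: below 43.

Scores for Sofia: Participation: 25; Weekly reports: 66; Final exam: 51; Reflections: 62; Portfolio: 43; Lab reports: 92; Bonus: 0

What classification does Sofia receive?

Portfolio (43) ≤ Reflections (62), so Reflections stays at 62.
Weighted total:
  Participation 25 × 0.06 = 1.5
  Weekly reports 66 × 0.46 = 30.36
  Final exam 51 × 0.12 = 6.12
  Reflections 62 × 0.1 = 6.2
  Portfolio 43 × 0.05 = 2.15
  Lab reports 92 × 0.21 = 19.32
Sum = 65.65
Bonus: 65.65 + 0 = 65.65
65.65 is ≥ 62.5 and < 82 → Meets

Meets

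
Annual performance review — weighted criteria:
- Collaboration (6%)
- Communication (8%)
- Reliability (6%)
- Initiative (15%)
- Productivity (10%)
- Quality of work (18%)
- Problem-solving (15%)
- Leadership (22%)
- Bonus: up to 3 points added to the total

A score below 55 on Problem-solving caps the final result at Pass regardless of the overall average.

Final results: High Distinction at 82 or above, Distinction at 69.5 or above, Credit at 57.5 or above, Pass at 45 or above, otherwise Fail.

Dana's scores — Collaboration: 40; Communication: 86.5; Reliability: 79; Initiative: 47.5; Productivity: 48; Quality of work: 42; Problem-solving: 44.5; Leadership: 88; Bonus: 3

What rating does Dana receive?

Pass

Problem-solving score 44.5 < 55: minimum not met.
Weighted total:
  Collaboration 40 × 0.06 = 2.4
  Communication 86.5 × 0.08 = 6.92
  Reliability 79 × 0.06 = 4.74
  Initiative 47.5 × 0.15 = 7.125
  Productivity 48 × 0.1 = 4.8
  Quality of work 42 × 0.18 = 7.56
  Problem-solving 44.5 × 0.15 = 6.675
  Leadership 88 × 0.22 = 19.36
Sum = 59.58
Bonus: 59.58 + 3 = 62.58
62.58 would be Credit; cap at Pass applies → Pass.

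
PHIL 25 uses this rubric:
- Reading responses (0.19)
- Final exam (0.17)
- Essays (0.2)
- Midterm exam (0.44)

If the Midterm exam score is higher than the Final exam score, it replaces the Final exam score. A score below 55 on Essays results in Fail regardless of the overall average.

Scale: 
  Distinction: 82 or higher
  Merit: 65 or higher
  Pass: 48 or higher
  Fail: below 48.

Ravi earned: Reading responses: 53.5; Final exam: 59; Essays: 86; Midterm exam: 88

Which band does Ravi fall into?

Merit

Midterm exam (88) > Final exam (59), so Final exam counts as 88.
Essays score 86 ≥ 55: minimum met.
Weighted total:
  Reading responses 53.5 × 0.19 = 10.165
  Final exam 88 × 0.17 = 14.96
  Essays 86 × 0.2 = 17.2
  Midterm exam 88 × 0.44 = 38.72
Sum = 81.045
81.045 is ≥ 65 and < 82 → Merit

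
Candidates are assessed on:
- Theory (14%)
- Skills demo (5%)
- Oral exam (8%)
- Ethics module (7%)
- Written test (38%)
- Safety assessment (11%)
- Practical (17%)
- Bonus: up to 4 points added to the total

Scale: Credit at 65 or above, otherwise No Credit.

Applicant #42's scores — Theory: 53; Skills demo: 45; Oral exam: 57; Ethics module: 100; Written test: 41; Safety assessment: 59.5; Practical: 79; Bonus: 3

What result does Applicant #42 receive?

No Credit

Weighted total:
  Theory 53 × 0.14 = 7.42
  Skills demo 45 × 0.05 = 2.25
  Oral exam 57 × 0.08 = 4.56
  Ethics module 100 × 0.07 = 7
  Written test 41 × 0.38 = 15.58
  Safety assessment 59.5 × 0.11 = 6.545
  Practical 79 × 0.17 = 13.43
Sum = 56.785
Bonus: 56.785 + 3 = 59.785
59.785 < 65 → No Credit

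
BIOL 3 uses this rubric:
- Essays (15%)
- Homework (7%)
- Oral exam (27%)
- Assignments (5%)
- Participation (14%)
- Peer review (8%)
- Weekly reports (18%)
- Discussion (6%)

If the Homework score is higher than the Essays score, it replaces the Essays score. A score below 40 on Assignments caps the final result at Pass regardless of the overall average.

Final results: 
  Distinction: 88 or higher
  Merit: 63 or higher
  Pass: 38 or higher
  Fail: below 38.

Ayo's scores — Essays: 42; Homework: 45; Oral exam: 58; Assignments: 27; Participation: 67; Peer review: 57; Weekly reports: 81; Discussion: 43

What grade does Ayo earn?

Homework (45) > Essays (42), so Essays counts as 45.
Assignments score 27 < 40: minimum not met.
Weighted total:
  Essays 45 × 0.15 = 6.75
  Homework 45 × 0.07 = 3.15
  Oral exam 58 × 0.27 = 15.66
  Assignments 27 × 0.05 = 1.35
  Participation 67 × 0.14 = 9.38
  Peer review 57 × 0.08 = 4.56
  Weekly reports 81 × 0.18 = 14.58
  Discussion 43 × 0.06 = 2.58
Sum = 58.01
58.01 would be Pass; cap at Pass applies → Pass.

Pass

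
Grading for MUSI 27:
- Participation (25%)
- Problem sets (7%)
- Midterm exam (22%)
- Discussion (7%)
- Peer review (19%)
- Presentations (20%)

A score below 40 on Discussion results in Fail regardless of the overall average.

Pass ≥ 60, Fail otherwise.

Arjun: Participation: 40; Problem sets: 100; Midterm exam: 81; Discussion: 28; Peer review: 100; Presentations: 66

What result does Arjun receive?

Discussion score 28 < 40: minimum not met.
Weighted total:
  Participation 40 × 0.25 = 10
  Problem sets 100 × 0.07 = 7
  Midterm exam 81 × 0.22 = 17.82
  Discussion 28 × 0.07 = 1.96
  Peer review 100 × 0.19 = 19
  Presentations 66 × 0.2 = 13.2
Sum = 68.98
Because the Discussion minimum was not met, the result is Fail.

Fail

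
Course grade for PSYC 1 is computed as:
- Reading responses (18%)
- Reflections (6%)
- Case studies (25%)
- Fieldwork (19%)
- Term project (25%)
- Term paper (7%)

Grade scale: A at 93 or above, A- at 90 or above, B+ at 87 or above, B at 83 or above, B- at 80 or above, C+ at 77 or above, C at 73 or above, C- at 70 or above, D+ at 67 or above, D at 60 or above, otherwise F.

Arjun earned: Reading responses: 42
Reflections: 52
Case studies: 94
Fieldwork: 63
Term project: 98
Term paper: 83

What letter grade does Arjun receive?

Weighted total:
  Reading responses 42 × 0.18 = 7.56
  Reflections 52 × 0.06 = 3.12
  Case studies 94 × 0.25 = 23.5
  Fieldwork 63 × 0.19 = 11.97
  Term project 98 × 0.25 = 24.5
  Term paper 83 × 0.07 = 5.81
Sum = 76.46
76.46 is ≥ 73 and < 77 → C

C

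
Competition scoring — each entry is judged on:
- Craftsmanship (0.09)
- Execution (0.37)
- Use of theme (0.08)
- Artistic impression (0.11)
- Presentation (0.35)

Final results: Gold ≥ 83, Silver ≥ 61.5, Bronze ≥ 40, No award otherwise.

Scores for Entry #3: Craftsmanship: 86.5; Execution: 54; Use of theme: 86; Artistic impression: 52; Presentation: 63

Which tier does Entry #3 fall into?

Weighted total:
  Craftsmanship 86.5 × 0.09 = 7.785
  Execution 54 × 0.37 = 19.98
  Use of theme 86 × 0.08 = 6.88
  Artistic impression 52 × 0.11 = 5.72
  Presentation 63 × 0.35 = 22.05
Sum = 62.415
62.415 is ≥ 61.5 and < 83 → Silver

Silver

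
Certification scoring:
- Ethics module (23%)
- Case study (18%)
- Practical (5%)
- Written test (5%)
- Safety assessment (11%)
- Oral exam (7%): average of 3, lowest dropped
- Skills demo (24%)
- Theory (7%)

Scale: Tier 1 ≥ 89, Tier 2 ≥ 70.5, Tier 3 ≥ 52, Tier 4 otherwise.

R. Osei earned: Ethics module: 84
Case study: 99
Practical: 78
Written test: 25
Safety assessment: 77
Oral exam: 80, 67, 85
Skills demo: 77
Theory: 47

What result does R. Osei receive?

Oral exam: drop 67 → average of remaining 2 = 165/2 = 82.5
Weighted total:
  Ethics module 84 × 0.23 = 19.32
  Case study 99 × 0.18 = 17.82
  Practical 78 × 0.05 = 3.9
  Written test 25 × 0.05 = 1.25
  Safety assessment 77 × 0.11 = 8.47
  Oral exam 82.5 × 0.07 = 5.775
  Skills demo 77 × 0.24 = 18.48
  Theory 47 × 0.07 = 3.29
Sum = 78.305
78.305 is ≥ 70.5 and < 89 → Tier 2

Tier 2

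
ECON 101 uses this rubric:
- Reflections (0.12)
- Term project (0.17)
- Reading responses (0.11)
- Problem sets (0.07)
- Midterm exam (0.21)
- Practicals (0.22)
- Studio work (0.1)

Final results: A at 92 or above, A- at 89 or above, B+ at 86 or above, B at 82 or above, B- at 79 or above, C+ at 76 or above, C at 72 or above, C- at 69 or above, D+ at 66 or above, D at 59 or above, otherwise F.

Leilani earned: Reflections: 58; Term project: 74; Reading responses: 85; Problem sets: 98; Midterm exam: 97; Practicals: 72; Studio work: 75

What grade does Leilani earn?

Weighted total:
  Reflections 58 × 0.12 = 6.96
  Term project 74 × 0.17 = 12.58
  Reading responses 85 × 0.11 = 9.35
  Problem sets 98 × 0.07 = 6.86
  Midterm exam 97 × 0.21 = 20.37
  Practicals 72 × 0.22 = 15.84
  Studio work 75 × 0.1 = 7.5
Sum = 79.46
79.46 is ≥ 79 and < 82 → B-

B-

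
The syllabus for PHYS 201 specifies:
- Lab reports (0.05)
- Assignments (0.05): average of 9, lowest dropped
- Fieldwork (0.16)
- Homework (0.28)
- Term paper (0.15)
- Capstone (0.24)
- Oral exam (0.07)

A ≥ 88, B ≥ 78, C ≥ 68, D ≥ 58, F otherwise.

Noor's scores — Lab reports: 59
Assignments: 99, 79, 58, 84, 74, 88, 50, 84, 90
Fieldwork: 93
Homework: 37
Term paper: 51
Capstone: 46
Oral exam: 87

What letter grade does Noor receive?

F

Assignments: drop 50 → average of remaining 8 = 656/8 = 82
Weighted total:
  Lab reports 59 × 0.05 = 2.95
  Assignments 82 × 0.05 = 4.1
  Fieldwork 93 × 0.16 = 14.88
  Homework 37 × 0.28 = 10.36
  Term paper 51 × 0.15 = 7.65
  Capstone 46 × 0.24 = 11.04
  Oral exam 87 × 0.07 = 6.09
Sum = 57.07
57.07 < 58 → F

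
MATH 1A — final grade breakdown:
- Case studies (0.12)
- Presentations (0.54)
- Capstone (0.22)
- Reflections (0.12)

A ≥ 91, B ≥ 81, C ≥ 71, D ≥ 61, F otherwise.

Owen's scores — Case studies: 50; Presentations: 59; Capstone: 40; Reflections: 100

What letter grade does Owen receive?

F

Weighted total:
  Case studies 50 × 0.12 = 6
  Presentations 59 × 0.54 = 31.86
  Capstone 40 × 0.22 = 8.8
  Reflections 100 × 0.12 = 12
Sum = 58.66
58.66 < 61 → F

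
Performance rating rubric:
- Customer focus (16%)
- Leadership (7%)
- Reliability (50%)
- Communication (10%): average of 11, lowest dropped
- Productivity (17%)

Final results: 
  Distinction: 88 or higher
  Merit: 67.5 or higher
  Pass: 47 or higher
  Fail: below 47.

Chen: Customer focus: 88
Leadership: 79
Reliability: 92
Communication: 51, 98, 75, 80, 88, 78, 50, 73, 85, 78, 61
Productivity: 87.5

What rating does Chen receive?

Distinction

Communication: drop 50 → average of remaining 10 = 767/10 = 76.7
Weighted total:
  Customer focus 88 × 0.16 = 14.08
  Leadership 79 × 0.07 = 5.53
  Reliability 92 × 0.5 = 46
  Communication 76.7 × 0.1 = 7.67
  Productivity 87.5 × 0.17 = 14.875
Sum = 88.155
88.155 ≥ 88 → Distinction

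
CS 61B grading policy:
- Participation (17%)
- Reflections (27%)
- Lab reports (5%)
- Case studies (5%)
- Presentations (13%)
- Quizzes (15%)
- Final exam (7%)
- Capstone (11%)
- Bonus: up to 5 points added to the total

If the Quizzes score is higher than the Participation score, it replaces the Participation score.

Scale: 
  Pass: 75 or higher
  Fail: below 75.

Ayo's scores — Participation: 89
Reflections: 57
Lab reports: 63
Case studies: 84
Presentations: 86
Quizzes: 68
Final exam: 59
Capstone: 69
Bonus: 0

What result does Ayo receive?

Fail

Quizzes (68) ≤ Participation (89), so Participation stays at 89.
Weighted total:
  Participation 89 × 0.17 = 15.13
  Reflections 57 × 0.27 = 15.39
  Lab reports 63 × 0.05 = 3.15
  Case studies 84 × 0.05 = 4.2
  Presentations 86 × 0.13 = 11.18
  Quizzes 68 × 0.15 = 10.2
  Final exam 59 × 0.07 = 4.13
  Capstone 69 × 0.11 = 7.59
Sum = 70.97
Bonus: 70.97 + 0 = 70.97
70.97 < 75 → Fail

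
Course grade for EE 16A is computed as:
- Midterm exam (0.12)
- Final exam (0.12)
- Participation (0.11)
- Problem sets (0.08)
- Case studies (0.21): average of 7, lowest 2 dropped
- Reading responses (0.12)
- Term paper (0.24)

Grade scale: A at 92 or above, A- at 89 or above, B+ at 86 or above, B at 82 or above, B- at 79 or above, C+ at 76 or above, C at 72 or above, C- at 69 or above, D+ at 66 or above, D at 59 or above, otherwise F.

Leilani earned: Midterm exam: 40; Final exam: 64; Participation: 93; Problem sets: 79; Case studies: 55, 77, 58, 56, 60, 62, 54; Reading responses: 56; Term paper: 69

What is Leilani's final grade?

D

Case studies: drop 54, 55 → average of remaining 5 = 313/5 = 62.6
Weighted total:
  Midterm exam 40 × 0.12 = 4.8
  Final exam 64 × 0.12 = 7.68
  Participation 93 × 0.11 = 10.23
  Problem sets 79 × 0.08 = 6.32
  Case studies 62.6 × 0.21 = 13.146
  Reading responses 56 × 0.12 = 6.72
  Term paper 69 × 0.24 = 16.56
Sum = 65.456
65.456 is ≥ 59 and < 66 → D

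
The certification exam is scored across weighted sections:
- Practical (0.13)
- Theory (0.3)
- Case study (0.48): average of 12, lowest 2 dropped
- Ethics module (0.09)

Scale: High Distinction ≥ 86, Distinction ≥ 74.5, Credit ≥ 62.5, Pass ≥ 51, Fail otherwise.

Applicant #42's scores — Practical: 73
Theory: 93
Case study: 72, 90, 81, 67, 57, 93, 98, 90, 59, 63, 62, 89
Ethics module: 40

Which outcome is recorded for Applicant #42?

Distinction

Case study: drop 57, 59 → average of remaining 10 = 805/10 = 80.5
Weighted total:
  Practical 73 × 0.13 = 9.49
  Theory 93 × 0.3 = 27.9
  Case study 80.5 × 0.48 = 38.64
  Ethics module 40 × 0.09 = 3.6
Sum = 79.63
79.63 is ≥ 74.5 and < 86 → Distinction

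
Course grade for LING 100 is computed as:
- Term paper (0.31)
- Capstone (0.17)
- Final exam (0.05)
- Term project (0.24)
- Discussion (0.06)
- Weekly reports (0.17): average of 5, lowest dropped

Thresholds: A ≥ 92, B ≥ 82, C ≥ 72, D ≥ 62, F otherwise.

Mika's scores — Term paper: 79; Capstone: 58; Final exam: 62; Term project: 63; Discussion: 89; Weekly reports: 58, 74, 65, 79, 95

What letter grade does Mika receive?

D

Weekly reports: drop 58 → average of remaining 4 = 313/4 = 78.25
Weighted total:
  Term paper 79 × 0.31 = 24.49
  Capstone 58 × 0.17 = 9.86
  Final exam 62 × 0.05 = 3.1
  Term project 63 × 0.24 = 15.12
  Discussion 89 × 0.06 = 5.34
  Weekly reports 78.25 × 0.17 = 13.3025
Sum = 71.2125
71.2125 is ≥ 62 and < 72 → D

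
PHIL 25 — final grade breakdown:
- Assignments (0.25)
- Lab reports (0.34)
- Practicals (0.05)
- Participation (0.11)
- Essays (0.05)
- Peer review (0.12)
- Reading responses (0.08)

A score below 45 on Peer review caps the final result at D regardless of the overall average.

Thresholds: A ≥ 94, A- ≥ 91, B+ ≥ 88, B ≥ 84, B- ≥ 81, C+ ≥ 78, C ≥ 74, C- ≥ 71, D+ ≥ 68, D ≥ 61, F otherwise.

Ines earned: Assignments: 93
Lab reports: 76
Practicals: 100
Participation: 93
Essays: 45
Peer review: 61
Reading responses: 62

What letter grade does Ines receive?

Peer review score 61 ≥ 45: minimum met.
Weighted total:
  Assignments 93 × 0.25 = 23.25
  Lab reports 76 × 0.34 = 25.84
  Practicals 100 × 0.05 = 5
  Participation 93 × 0.11 = 10.23
  Essays 45 × 0.05 = 2.25
  Peer review 61 × 0.12 = 7.32
  Reading responses 62 × 0.08 = 4.96
Sum = 78.85
78.85 is ≥ 78 and < 81 → C+

C+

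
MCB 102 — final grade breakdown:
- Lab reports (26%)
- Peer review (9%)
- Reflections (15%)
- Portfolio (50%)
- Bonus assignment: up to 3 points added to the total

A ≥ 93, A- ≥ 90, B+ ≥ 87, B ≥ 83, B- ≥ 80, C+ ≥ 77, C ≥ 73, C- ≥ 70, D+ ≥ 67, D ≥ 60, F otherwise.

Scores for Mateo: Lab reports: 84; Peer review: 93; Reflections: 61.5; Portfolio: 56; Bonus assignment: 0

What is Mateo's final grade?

Weighted total:
  Lab reports 84 × 0.26 = 21.84
  Peer review 93 × 0.09 = 8.37
  Reflections 61.5 × 0.15 = 9.225
  Portfolio 56 × 0.5 = 28
Sum = 67.435
Bonus assignment: 67.435 + 0 = 67.435
67.435 is ≥ 67 and < 70 → D+

D+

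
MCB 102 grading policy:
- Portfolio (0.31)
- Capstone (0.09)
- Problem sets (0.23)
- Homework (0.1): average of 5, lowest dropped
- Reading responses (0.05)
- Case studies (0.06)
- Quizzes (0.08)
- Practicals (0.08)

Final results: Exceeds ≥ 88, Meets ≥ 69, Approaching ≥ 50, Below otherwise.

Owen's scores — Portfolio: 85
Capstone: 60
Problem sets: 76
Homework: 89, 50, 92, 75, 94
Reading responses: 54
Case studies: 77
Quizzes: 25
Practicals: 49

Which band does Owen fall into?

Homework: drop 50 → average of remaining 4 = 350/4 = 87.5
Weighted total:
  Portfolio 85 × 0.31 = 26.35
  Capstone 60 × 0.09 = 5.4
  Problem sets 76 × 0.23 = 17.48
  Homework 87.5 × 0.1 = 8.75
  Reading responses 54 × 0.05 = 2.7
  Case studies 77 × 0.06 = 4.62
  Quizzes 25 × 0.08 = 2
  Practicals 49 × 0.08 = 3.92
Sum = 71.22
71.22 is ≥ 69 and < 88 → Meets

Meets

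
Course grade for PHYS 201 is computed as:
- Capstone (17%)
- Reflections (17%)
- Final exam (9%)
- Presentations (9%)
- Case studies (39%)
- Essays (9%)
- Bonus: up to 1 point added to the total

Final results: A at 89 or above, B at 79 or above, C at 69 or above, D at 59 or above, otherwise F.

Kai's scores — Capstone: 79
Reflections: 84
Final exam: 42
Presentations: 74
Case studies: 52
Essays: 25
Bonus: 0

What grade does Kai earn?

Weighted total:
  Capstone 79 × 0.17 = 13.43
  Reflections 84 × 0.17 = 14.28
  Final exam 42 × 0.09 = 3.78
  Presentations 74 × 0.09 = 6.66
  Case studies 52 × 0.39 = 20.28
  Essays 25 × 0.09 = 2.25
Sum = 60.68
Bonus: 60.68 + 0 = 60.68
60.68 is ≥ 59 and < 69 → D

D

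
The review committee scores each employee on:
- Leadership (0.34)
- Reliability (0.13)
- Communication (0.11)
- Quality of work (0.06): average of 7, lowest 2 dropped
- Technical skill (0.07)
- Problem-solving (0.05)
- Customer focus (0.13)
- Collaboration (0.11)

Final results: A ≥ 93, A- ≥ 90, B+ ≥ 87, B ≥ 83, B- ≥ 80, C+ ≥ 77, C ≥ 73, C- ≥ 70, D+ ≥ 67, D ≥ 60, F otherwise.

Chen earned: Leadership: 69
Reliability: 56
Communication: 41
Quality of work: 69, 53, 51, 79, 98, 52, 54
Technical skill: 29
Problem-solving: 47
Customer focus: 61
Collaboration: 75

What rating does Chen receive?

D

Quality of work: drop 51, 52 → average of remaining 5 = 353/5 = 70.6
Weighted total:
  Leadership 69 × 0.34 = 23.46
  Reliability 56 × 0.13 = 7.28
  Communication 41 × 0.11 = 4.51
  Quality of work 70.6 × 0.06 = 4.236
  Technical skill 29 × 0.07 = 2.03
  Problem-solving 47 × 0.05 = 2.35
  Customer focus 61 × 0.13 = 7.93
  Collaboration 75 × 0.11 = 8.25
Sum = 60.046
60.046 is ≥ 60 and < 67 → D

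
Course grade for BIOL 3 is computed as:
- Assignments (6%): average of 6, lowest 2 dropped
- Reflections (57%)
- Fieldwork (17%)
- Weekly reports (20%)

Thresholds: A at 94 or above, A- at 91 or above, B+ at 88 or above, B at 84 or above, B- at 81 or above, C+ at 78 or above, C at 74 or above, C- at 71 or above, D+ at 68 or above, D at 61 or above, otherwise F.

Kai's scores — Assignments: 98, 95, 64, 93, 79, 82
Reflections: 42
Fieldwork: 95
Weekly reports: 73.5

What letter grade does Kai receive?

F

Assignments: drop 64, 79 → average of remaining 4 = 368/4 = 92
Weighted total:
  Assignments 92 × 0.06 = 5.52
  Reflections 42 × 0.57 = 23.94
  Fieldwork 95 × 0.17 = 16.15
  Weekly reports 73.5 × 0.2 = 14.7
Sum = 60.31
60.31 < 61 → F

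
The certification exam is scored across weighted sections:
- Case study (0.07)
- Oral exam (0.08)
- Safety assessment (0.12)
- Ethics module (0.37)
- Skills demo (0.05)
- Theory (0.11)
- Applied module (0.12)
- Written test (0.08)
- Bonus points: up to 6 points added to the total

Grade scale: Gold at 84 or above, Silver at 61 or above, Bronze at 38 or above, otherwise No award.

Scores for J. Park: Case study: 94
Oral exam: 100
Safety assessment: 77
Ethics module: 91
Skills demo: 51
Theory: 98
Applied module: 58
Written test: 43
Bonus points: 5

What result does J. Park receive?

Gold

Weighted total:
  Case study 94 × 0.07 = 6.58
  Oral exam 100 × 0.08 = 8
  Safety assessment 77 × 0.12 = 9.24
  Ethics module 91 × 0.37 = 33.67
  Skills demo 51 × 0.05 = 2.55
  Theory 98 × 0.11 = 10.78
  Applied module 58 × 0.12 = 6.96
  Written test 43 × 0.08 = 3.44
Sum = 81.22
Bonus points: 81.22 + 5 = 86.22
86.22 ≥ 84 → Gold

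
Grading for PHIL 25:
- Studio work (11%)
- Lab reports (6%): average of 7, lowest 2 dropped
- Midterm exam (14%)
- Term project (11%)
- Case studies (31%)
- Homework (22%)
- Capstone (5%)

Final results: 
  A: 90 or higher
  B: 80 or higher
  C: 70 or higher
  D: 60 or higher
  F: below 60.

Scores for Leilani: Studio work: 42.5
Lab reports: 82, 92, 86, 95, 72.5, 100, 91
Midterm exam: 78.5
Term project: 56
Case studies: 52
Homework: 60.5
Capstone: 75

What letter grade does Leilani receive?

D

Lab reports: drop 72.5, 82 → average of remaining 5 = 464/5 = 92.8
Weighted total:
  Studio work 42.5 × 0.11 = 4.675
  Lab reports 92.8 × 0.06 = 5.568
  Midterm exam 78.5 × 0.14 = 10.99
  Term project 56 × 0.11 = 6.16
  Case studies 52 × 0.31 = 16.12
  Homework 60.5 × 0.22 = 13.31
  Capstone 75 × 0.05 = 3.75
Sum = 60.573
60.573 is ≥ 60 and < 70 → D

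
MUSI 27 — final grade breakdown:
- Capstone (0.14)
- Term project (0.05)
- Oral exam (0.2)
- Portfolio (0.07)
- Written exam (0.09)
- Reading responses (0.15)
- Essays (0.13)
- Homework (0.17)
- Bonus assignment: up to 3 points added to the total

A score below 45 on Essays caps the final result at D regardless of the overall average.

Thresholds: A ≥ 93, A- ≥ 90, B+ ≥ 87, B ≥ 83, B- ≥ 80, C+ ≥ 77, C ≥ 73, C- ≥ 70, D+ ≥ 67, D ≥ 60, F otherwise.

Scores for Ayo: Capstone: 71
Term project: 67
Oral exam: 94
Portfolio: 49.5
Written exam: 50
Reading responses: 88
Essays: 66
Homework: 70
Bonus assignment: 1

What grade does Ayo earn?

Essays score 66 ≥ 45: minimum met.
Weighted total:
  Capstone 71 × 0.14 = 9.94
  Term project 67 × 0.05 = 3.35
  Oral exam 94 × 0.2 = 18.8
  Portfolio 49.5 × 0.07 = 3.465
  Written exam 50 × 0.09 = 4.5
  Reading responses 88 × 0.15 = 13.2
  Essays 66 × 0.13 = 8.58
  Homework 70 × 0.17 = 11.9
Sum = 73.735
Bonus assignment: 73.735 + 1 = 74.735
74.735 is ≥ 73 and < 77 → C

C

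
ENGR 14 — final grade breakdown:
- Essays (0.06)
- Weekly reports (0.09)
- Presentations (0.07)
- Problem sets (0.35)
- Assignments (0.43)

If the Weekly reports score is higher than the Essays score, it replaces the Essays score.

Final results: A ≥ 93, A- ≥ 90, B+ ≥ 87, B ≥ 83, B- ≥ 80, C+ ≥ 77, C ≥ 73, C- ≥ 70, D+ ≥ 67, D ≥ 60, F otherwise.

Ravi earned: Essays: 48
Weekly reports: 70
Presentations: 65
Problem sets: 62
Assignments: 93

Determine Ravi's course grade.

C

Weekly reports (70) > Essays (48), so Essays counts as 70.
Weighted total:
  Essays 70 × 0.06 = 4.2
  Weekly reports 70 × 0.09 = 6.3
  Presentations 65 × 0.07 = 4.55
  Problem sets 62 × 0.35 = 21.7
  Assignments 93 × 0.43 = 39.99
Sum = 76.74
76.74 is ≥ 73 and < 77 → C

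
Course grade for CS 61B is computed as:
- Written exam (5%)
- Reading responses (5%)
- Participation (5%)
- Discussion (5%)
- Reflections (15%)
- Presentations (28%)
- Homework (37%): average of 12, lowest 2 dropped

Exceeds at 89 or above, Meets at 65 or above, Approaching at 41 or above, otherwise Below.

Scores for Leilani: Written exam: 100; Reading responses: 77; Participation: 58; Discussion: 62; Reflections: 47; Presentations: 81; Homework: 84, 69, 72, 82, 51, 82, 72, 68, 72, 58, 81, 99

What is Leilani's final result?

Meets

Homework: drop 51, 58 → average of remaining 10 = 781/10 = 78.1
Weighted total:
  Written exam 100 × 0.05 = 5
  Reading responses 77 × 0.05 = 3.85
  Participation 58 × 0.05 = 2.9
  Discussion 62 × 0.05 = 3.1
  Reflections 47 × 0.15 = 7.05
  Presentations 81 × 0.28 = 22.68
  Homework 78.1 × 0.37 = 28.897
Sum = 73.477
73.477 is ≥ 65 and < 89 → Meets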